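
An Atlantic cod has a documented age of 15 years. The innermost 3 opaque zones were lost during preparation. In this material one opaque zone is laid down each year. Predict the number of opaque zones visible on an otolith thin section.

Expected opaque zones over 15 years: 15.
Subtracting the 3 opaque zones not captured gives 15 − 3 = 12 opaque zones in the record.

12 opaque zones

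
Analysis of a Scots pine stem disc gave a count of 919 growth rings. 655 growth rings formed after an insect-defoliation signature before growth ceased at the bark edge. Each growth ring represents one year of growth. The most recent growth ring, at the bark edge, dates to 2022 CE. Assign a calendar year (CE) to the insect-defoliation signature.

There are 655 growth rings younger than the insect-defoliation signature.
2022 − 655 = 1367 CE.

1367 CE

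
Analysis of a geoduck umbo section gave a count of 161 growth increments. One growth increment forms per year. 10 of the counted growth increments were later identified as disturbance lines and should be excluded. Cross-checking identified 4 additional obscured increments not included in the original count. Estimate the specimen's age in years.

155 years

Correcting the raw count gives 161 − 10 + 4 = 155 true growth increments.
With a one-to-one growth increment periodicity this is 155 years.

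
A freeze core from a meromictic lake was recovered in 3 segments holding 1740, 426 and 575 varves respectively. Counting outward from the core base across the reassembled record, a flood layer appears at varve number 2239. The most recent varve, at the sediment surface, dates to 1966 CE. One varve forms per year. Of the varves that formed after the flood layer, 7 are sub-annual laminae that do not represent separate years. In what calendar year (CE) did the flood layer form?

Total varves = 1740 + 426 + 575 = 2741.
The flood layer sits at varve 2239 from the core base, so 2741 − 2239 = 502 varves formed after it.
Excluding 7 false varves: 502 − 7 = 495.
1966 − 495 = 1471 CE.

1471 CE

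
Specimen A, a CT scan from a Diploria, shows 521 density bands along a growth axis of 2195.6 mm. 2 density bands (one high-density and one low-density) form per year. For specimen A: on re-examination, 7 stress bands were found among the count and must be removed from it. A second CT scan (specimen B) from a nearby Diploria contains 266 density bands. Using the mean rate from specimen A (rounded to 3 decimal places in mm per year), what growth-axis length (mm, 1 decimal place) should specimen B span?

1136.2 mm

Specimen A: adjusted count: 521 − 7 = 514 density bands.
Specimen A: with 2 density bands per year, 514 / 2 = 257 years.
A: Extension rate ≈ 2195.6 / 257 = 8.543 mm per year.
Specimen B: with 2 density bands per year, 266 / 2 = 133 years. B's length ≈ 8.543 × 133 = 1136.2 mm.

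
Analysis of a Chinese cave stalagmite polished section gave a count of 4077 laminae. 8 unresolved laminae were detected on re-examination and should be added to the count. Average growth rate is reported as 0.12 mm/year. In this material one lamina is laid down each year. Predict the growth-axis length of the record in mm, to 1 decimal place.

After corrections the count is 4077 + 8 = 4085 laminae.
4085 years at 0.12 mm/year gives 0.12 × 4085 = 490.2 mm.

490.2 mm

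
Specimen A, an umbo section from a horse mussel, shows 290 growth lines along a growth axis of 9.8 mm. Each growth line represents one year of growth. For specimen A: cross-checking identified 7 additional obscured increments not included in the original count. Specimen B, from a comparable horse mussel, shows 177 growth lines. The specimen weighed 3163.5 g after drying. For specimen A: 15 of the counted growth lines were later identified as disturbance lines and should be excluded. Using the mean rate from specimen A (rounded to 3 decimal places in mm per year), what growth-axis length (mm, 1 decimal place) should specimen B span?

6.2 mm

Specimen A: true growth line count = 290 − 15 + 7 = 282.
A: 9.8 mm over 282 years gives 9.8 / 282 ≈ 0.035 mm/yr.
B's length ≈ 0.035 × 177 = 6.2 mm.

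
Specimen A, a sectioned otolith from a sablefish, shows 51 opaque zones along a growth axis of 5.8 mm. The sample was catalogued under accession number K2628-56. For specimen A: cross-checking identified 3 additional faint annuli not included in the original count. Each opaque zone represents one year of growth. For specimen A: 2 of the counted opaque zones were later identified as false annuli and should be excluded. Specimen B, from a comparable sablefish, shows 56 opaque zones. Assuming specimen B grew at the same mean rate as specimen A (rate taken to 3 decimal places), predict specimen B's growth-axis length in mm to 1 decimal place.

Specimen A: adjusted count: 51 − 2 + 3 = 52 opaque zones.
A: Mean rate = 5.8 mm / 52 years ≈ 0.112 mm/year.
B's length ≈ 0.112 × 56 = 6.3 mm.

6.3 mm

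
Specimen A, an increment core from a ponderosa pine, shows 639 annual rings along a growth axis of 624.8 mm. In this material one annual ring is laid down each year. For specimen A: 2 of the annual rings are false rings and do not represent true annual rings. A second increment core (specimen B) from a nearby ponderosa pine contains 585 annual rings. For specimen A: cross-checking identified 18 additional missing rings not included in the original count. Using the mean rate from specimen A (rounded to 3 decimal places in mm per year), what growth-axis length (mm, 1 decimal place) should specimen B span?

Specimen A: after corrections the count is 639 − 2 + 18 = 655 annual rings.
A: Mean rate = 624.8 mm / 655 years ≈ 0.954 mm per year.
B's length ≈ 0.954 × 585 = 558.1 mm.

558.1 mm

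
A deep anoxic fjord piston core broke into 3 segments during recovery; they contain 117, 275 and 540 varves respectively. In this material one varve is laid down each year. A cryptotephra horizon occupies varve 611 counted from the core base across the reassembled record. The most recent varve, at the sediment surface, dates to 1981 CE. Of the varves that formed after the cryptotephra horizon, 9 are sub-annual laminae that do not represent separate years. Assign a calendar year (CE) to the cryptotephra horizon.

1669 CE

Total varves = 117 + 275 + 540 = 932.
932 − 611 = 321 varves lie beyond the cryptotephra horizon toward the sediment surface.
Excluding 9 false varves: 321 − 9 = 312.
1981 − 312 = 1669 CE.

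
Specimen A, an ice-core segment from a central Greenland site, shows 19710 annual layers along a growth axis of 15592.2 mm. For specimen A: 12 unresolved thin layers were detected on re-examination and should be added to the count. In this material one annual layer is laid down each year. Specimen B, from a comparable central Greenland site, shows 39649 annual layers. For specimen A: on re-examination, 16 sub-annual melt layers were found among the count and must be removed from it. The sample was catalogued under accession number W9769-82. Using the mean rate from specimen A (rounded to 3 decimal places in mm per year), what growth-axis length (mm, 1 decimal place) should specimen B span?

Specimen A: correcting the raw count gives 19710 − 16 + 12 = 19706 true annual layers.
A: Mean rate = 15592.2 mm / 19706 years ≈ 0.791 mm/yr.
For B, 0.791 mm/year × 39649 years = 31362.4 mm.

31362.4 mm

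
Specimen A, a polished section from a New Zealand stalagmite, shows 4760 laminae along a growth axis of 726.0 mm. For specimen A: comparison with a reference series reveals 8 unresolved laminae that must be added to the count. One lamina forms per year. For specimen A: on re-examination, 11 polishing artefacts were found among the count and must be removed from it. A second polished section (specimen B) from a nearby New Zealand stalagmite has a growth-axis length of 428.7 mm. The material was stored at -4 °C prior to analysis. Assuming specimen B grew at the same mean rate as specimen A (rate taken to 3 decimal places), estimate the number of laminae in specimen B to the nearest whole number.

Specimen A: adjusted count: 4760 − 11 + 8 = 4757 laminae.
A: Mean rate = 726.0 mm / 4757 years ≈ 0.153 mm/year.
B spans 428.7 / 0.153 = 2801.96 years ≈ 2802 laminae.

2802 laminae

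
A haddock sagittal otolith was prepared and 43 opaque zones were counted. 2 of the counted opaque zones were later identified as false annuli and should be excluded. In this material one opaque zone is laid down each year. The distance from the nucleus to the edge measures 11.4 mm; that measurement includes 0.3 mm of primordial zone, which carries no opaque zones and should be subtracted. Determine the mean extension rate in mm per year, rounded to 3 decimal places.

After corrections the count is 43 − 2 = 41 opaque zones.
Net length = 11.4 − 0.3 = 11.1 mm.
11.1 mm over 41 years gives 11.1 / 41 ≈ 0.271 mm per year.

0.271 mm per year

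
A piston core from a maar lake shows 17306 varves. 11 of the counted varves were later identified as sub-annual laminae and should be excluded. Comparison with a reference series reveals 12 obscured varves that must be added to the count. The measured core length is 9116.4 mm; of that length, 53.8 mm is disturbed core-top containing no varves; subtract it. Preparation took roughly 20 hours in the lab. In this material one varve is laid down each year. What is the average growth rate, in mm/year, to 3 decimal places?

Adjusted count: 17306 − 11 + 12 = 17307 varves.
Removing the 53.8 mm offcut leaves 9116.4 − 53.8 = 9062.6 mm.
9062.6 mm over 17307 years gives 9062.6 / 17307 ≈ 0.524 mm/year.

0.524 mm/year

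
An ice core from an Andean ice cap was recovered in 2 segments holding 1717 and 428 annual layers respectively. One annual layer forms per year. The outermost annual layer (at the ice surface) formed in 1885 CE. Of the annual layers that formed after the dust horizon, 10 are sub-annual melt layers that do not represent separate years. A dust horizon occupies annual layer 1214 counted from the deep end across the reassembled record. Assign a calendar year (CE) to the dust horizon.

964 CE

Total annual layers = 1717 + 428 = 2145.
2145 − 1214 = 931 annual layers lie beyond the dust horizon toward the ice surface.
Removing the 10 false annual layers leaves 931 − 10 = 921 true annual layers beyond the dust horizon.
1885 − 921 = 964 CE.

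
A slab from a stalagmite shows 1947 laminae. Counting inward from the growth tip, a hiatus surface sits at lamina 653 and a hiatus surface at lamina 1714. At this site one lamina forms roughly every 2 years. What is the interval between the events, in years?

2122 years

1714 − 653 = 1061 laminae lie between the two events.
Multiplying by 2 years per lamina: 1061 × 2 = 2122 years.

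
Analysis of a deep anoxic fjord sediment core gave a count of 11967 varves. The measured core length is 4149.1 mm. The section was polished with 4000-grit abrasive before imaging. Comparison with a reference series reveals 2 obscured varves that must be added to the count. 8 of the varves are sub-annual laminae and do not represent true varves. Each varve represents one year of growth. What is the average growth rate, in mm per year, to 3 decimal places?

Adjusted count: 11967 − 8 + 2 = 11961 varves.
4149.1 mm over 11961 years gives 4149.1 / 11961 ≈ 0.347 mm per year.

0.347 mm per year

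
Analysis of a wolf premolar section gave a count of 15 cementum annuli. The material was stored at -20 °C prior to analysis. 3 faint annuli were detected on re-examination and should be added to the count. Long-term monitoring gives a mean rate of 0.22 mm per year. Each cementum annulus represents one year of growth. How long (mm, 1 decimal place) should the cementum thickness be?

True cementum annulus count = 15 + 3 = 18.
Predicted length = 0.22 mm/year × 18 years = 4.0 mm.

4.0 mm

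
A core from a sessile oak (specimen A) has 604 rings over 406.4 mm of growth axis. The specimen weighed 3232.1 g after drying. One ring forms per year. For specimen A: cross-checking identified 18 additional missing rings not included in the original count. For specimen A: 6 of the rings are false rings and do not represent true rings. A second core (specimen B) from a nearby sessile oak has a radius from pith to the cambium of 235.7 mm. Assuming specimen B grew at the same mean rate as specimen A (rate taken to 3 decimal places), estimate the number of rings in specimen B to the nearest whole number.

Specimen A: true ring count = 604 − 6 + 18 = 616.
A: Extension rate ≈ 406.4 / 616 = 0.660 mm per year.
B spans 235.7 / 0.660 = 357.12 years ≈ 357 rings.

357 rings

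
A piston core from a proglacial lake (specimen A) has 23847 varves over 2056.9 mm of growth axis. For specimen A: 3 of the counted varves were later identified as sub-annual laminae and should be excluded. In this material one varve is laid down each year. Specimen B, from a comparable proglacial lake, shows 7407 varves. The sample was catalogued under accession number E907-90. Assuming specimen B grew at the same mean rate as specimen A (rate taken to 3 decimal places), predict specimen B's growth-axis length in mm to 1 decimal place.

Specimen A: true varve count = 23847 − 3 = 23844.
A: Mean rate = 2056.9 mm / 23844 years ≈ 0.086 mm per year.
For B, 0.086 mm/year × 7407 years = 637.0 mm.

637.0 mm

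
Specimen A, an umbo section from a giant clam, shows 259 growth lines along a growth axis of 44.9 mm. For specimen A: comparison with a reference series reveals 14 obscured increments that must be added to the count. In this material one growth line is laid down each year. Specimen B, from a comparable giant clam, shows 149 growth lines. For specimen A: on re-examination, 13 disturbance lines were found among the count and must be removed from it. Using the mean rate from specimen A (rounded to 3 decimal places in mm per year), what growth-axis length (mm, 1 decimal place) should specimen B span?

25.8 mm

Specimen A: true growth line count = 259 − 13 + 14 = 260.
A: 44.9 mm over 260 years gives 44.9 / 260 ≈ 0.173 mm/yr.
B's length ≈ 0.173 × 149 = 25.8 mm.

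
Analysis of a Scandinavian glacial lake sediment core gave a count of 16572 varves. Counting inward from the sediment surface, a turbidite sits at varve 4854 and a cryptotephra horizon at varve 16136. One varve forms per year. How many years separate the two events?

16136 − 4854 = 11282 varves lie between the two events.
At one varve per year, 11282 years elapsed between them.

11282 years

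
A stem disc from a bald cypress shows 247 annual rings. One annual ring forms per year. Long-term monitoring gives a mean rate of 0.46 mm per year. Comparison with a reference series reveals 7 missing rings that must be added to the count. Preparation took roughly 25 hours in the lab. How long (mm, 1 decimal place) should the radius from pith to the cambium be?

Correcting the raw count gives 247 + 7 = 254 true annual rings.
254 years at 0.46 mm/year gives 0.46 × 254 = 116.8 mm.

116.8 mm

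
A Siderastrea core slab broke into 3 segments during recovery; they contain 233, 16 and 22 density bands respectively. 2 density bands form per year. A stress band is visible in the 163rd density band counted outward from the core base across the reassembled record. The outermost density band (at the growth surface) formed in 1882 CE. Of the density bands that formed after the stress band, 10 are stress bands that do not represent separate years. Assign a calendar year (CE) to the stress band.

1833 CE

Total density bands = 233 + 16 + 22 = 271.
Between density band 163 and the growth surface there are 271 − 163 = 108 density bands.
Excluding 10 false density bands: 108 − 10 = 98.
With 2 density bands per year, 98 / 2 = 49 years.
1882 − 49 = 1833 CE.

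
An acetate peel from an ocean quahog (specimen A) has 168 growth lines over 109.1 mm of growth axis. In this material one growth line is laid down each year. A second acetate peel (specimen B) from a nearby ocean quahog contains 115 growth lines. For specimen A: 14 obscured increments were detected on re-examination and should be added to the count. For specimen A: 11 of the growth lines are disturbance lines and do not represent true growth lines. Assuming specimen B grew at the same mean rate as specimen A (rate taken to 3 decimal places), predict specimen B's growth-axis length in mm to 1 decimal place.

Specimen A: adjusted count: 168 − 11 + 14 = 171 growth lines.
A: 109.1 mm over 171 years gives 109.1 / 171 ≈ 0.638 mm per year.
B's length ≈ 0.638 × 115 = 73.4 mm.

73.4 mm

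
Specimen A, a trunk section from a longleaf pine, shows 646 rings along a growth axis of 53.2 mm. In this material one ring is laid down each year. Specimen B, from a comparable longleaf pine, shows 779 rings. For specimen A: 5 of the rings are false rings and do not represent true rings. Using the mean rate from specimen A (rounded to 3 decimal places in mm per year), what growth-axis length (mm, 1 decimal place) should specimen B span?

Specimen A: true ring count = 646 − 5 = 641.
A: Mean rate = 53.2 mm / 641 years ≈ 0.083 mm/yr.
B's length ≈ 0.083 × 779 = 64.7 mm.

64.7 mm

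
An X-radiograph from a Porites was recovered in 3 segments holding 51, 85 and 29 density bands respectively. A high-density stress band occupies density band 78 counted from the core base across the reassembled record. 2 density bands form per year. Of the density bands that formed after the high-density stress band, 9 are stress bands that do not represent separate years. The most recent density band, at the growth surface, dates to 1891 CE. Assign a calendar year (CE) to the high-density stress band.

1852 CE

Total density bands = 51 + 85 + 29 = 165.
165 − 78 = 87 density bands lie beyond the high-density stress band toward the growth surface.
Excluding 9 false density bands: 87 − 9 = 78.
With 2 density bands per year, 78 / 2 = 39 years.
Counting back 39 years from 1891 CE places the high-density stress band in 1891 − 39 = 1852 CE.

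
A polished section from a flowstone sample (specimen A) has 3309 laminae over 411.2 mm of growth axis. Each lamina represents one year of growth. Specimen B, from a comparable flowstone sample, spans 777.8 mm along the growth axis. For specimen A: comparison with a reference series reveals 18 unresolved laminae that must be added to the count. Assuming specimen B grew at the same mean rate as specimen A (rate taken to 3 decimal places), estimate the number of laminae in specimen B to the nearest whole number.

6273 laminae

Specimen A: adjusted count: 3309 + 18 = 3327 laminae.
A: 411.2 mm over 3327 years gives 411.2 / 3327 ≈ 0.124 mm/year.
For B, 777.8 / 0.124 = 6272.58 years ≈ 6273 laminae.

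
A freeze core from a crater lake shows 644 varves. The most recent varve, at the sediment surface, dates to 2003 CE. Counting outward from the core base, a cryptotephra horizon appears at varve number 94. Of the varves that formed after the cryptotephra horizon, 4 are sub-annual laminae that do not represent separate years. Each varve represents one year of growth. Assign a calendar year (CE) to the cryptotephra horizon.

1457 CE

Between varve 94 and the sediment surface there are 644 − 94 = 550 varves.
Removing the 4 false varves leaves 550 − 4 = 546 true varves beyond the cryptotephra horizon.
2003 − 546 = 1457 CE.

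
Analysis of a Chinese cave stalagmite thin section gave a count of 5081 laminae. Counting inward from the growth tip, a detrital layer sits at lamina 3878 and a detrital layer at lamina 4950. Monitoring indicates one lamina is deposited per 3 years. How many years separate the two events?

Separation: 4950 − 3878 = 1072 laminae.
At 3 years per lamina, 1072 × 3 = 3216 years.

3216 years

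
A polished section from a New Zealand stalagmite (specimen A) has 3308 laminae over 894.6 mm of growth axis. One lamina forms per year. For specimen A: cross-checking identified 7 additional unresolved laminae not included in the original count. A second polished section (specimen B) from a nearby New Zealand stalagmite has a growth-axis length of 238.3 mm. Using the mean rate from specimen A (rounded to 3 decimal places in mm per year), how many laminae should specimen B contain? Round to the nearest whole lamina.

Specimen A: correcting the raw count gives 3308 + 7 = 3315 true laminae.
A: 894.6 mm over 3315 years gives 894.6 / 3315 ≈ 0.270 mm per year.
Specimen B: 238.3 mm / 0.270 mm per year = 882.59 years ≈ 883 laminae.

883 laminae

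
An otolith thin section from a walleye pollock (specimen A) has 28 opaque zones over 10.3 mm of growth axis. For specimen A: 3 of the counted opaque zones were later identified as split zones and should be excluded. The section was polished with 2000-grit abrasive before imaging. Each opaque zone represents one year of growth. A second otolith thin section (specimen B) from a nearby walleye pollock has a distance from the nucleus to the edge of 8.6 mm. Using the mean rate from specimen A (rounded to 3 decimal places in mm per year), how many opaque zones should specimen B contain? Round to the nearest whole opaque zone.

21 opaque zones

Specimen A: correcting the raw count gives 28 − 3 = 25 true opaque zones.
A: 10.3 mm over 25 years gives 10.3 / 25 ≈ 0.412 mm/year.
Specimen B: 8.6 mm / 0.412 mm per year = 20.87 years ≈ 21 opaque zones.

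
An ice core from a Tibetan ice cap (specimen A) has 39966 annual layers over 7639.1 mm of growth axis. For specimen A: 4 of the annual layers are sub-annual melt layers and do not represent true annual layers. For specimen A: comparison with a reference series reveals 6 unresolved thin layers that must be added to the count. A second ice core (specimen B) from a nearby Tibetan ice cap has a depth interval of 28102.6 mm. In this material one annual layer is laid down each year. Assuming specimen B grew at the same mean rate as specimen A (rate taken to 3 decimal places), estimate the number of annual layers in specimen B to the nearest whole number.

147134 annual layers

Specimen A: adjusted count: 39966 − 4 + 6 = 39968 annual layers.
A: 7639.1 mm over 39968 years gives 7639.1 / 39968 ≈ 0.191 mm/year.
For B, 28102.6 / 0.191 = 147134.03 years ≈ 147134 annual layers.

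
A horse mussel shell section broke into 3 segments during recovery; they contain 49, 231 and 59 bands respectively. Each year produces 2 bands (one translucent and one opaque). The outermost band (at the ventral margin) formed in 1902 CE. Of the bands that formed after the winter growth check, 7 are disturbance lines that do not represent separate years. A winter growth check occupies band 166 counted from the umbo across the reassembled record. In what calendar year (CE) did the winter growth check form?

Total bands = 49 + 231 + 59 = 339.
The winter growth check sits at band 166 from the umbo, so 339 − 166 = 173 bands formed after it.
173 − 7 false = 166 true bands after the winter growth check.
With 2 bands per year, 166 / 2 = 83 years.
The band at the ventral margin is 1902 CE, so the winter growth check dates to 1902 − 83 = 1819 CE.

1819 CE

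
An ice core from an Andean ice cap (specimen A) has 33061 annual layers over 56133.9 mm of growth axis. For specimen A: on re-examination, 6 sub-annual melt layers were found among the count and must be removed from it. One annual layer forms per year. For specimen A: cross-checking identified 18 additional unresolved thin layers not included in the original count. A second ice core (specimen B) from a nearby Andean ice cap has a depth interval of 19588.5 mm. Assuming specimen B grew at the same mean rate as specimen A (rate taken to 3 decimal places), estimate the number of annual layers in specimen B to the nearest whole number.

Specimen A: true annual layer count = 33061 − 6 + 18 = 33073.
A: 56133.9 mm over 33073 years gives 56133.9 / 33073 ≈ 1.697 mm/year.
Specimen B: 19588.5 mm / 1.697 mm per year = 11543.02 years ≈ 11543 annual layers.

11543 annual layers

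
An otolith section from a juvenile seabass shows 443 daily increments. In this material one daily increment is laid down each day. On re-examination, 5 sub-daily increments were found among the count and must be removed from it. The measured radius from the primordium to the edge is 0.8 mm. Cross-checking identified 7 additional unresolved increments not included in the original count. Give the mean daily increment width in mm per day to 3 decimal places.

True daily increment count = 443 − 5 + 7 = 445.
Extension rate ≈ 0.8 / 445 = 0.002 mm per day.

0.002 mm per day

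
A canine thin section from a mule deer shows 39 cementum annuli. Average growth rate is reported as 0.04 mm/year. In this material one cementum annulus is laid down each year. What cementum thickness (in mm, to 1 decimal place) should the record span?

1.6 mm

The record spans 39 years at 0.04 mm per year.
Predicted length = 0.04 mm/year × 39 years = 1.6 mm.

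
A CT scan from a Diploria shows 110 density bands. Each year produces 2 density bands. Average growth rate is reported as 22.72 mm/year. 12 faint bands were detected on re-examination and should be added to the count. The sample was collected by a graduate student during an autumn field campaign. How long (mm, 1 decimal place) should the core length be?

1385.9 mm

Correcting the raw count gives 110 + 12 = 122 true density bands.
122 density bands at 2 per year is 122 / 2 = 61 years.
61 years at 22.72 mm/year gives 22.72 × 61 = 1385.9 mm.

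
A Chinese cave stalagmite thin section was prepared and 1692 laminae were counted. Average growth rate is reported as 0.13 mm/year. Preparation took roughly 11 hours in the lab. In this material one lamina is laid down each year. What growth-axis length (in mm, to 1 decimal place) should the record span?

The record spans 1692 years at 0.13 mm per year.
Predicted length = 0.13 mm/year × 1692 years = 220.0 mm.

220.0 mm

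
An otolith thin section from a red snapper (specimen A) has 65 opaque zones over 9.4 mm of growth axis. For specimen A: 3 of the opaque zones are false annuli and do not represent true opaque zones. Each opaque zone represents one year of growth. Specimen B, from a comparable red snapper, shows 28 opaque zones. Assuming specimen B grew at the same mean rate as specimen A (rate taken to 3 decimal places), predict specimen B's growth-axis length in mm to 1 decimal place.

Specimen A: correcting the raw count gives 65 − 3 = 62 true opaque zones.
A: Extension rate ≈ 9.4 / 62 = 0.152 mm/year.
For B, 0.152 mm/year × 28 years = 4.3 mm.

4.3 mm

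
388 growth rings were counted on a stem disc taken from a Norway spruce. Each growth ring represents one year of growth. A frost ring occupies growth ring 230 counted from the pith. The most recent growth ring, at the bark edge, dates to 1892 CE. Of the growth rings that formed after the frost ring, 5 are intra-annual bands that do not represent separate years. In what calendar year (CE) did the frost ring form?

Between growth ring 230 and the bark edge there are 388 − 230 = 158 growth rings.
Removing the 5 false growth rings leaves 158 − 5 = 153 true growth rings beyond the frost ring.
The growth ring at the bark edge is 1892 CE, so the frost ring dates to 1892 − 153 = 1739 CE.

1739 CE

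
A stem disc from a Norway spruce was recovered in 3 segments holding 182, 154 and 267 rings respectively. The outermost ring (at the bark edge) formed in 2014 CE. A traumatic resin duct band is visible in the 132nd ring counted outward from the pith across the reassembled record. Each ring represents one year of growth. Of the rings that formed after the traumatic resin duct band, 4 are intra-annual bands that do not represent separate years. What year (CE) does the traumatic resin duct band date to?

Total rings = 182 + 154 + 267 = 603.
Between ring 132 and the bark edge there are 603 − 132 = 471 rings.
471 − 4 false = 467 true rings after the traumatic resin duct band.
Counting back 467 years from 2014 CE places the traumatic resin duct band in 2014 − 467 = 1547 CE.

1547 CE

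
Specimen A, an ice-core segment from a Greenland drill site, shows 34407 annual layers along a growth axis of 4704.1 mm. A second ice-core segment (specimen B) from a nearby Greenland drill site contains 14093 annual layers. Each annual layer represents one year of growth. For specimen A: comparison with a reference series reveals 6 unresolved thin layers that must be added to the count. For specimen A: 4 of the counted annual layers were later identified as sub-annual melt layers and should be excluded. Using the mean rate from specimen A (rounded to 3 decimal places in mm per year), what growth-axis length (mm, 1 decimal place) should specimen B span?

1930.7 mm

Specimen A: after corrections the count is 34407 − 4 + 6 = 34409 annual layers.
A: Mean rate = 4704.1 mm / 34409 years ≈ 0.137 mm/year.
For B, 0.137 mm/year × 14093 years = 1930.7 mm.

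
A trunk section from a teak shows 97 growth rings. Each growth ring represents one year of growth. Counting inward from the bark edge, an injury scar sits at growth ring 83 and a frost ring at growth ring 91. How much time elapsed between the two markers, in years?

Separation: 91 − 83 = 8 growth rings.
At one growth ring per year, 8 years elapsed between them.

8 years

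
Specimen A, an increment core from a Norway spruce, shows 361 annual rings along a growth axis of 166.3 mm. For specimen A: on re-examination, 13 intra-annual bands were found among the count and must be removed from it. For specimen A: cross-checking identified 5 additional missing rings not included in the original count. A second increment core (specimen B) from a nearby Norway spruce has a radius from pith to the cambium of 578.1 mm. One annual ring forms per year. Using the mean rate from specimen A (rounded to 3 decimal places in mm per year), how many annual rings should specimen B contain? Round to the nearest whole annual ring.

Specimen A: adjusted count: 361 − 13 + 5 = 353 annual rings.
A: Extension rate ≈ 166.3 / 353 = 0.471 mm/yr.
B spans 578.1 / 0.471 = 1227.39 years ≈ 1227 annual rings.

1227 annual rings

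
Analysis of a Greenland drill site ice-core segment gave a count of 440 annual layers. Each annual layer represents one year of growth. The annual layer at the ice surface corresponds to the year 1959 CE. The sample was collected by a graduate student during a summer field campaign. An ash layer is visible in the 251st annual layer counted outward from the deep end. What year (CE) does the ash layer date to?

1770 CE

Between annual layer 251 and the ice surface there are 440 − 251 = 189 annual layers.
1959 − 189 = 1770 CE.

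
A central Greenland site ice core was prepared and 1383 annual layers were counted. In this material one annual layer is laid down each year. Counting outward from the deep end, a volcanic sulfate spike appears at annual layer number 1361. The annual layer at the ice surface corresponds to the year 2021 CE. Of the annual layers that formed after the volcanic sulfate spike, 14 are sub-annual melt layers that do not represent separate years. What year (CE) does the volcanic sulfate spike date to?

1383 − 1361 = 22 annual layers lie beyond the volcanic sulfate spike toward the ice surface.
22 − 14 false = 8 true annual layers after the volcanic sulfate spike.
2021 − 8 = 2013 CE.

2013 CE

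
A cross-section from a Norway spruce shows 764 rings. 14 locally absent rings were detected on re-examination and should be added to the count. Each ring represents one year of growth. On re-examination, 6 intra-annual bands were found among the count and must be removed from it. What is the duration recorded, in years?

772 years

True ring count = 764 − 6 + 14 = 772.
One ring per year makes the duration 772 years.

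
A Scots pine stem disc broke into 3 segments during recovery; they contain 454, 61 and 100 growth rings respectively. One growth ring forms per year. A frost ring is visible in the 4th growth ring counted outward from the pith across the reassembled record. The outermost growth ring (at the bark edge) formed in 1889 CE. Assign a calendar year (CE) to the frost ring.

Total growth rings = 454 + 61 + 100 = 615.
615 − 4 = 611 growth rings lie beyond the frost ring toward the bark edge.
1889 − 611 = 1278 CE.

1278 CE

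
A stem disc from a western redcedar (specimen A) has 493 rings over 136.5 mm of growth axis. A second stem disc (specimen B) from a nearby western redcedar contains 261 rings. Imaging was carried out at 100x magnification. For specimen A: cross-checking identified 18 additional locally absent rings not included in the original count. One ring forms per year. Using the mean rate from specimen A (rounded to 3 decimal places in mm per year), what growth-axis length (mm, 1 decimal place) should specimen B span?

Specimen A: correcting the raw count gives 493 + 18 = 511 true rings.
A: 136.5 mm over 511 years gives 136.5 / 511 ≈ 0.267 mm/yr.
B's length ≈ 0.267 × 261 = 69.7 mm.

69.7 mm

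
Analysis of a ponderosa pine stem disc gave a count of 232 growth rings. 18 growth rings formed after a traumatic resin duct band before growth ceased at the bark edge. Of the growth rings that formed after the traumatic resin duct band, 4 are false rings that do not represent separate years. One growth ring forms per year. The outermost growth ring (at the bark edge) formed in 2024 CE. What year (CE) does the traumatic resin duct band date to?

2010 CE

There are 18 growth rings younger than the traumatic resin duct band.
Removing the 4 false growth rings leaves 18 − 4 = 14 true growth rings beyond the traumatic resin duct band.
The growth ring at the bark edge is 2024 CE, so the traumatic resin duct band dates to 2024 − 14 = 2010 CE.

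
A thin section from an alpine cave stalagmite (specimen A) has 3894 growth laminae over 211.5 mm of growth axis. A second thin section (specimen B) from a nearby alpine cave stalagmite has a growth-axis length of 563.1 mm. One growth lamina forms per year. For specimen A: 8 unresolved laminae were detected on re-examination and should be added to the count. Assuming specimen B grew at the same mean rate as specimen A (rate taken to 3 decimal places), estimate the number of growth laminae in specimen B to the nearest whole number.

10428 growth laminae

Specimen A: after corrections the count is 3894 + 8 = 3902 growth laminae.
A: Mean rate = 211.5 mm / 3902 years ≈ 0.054 mm/year.
B spans 563.1 / 0.054 = 10427.78 years ≈ 10428 growth laminae.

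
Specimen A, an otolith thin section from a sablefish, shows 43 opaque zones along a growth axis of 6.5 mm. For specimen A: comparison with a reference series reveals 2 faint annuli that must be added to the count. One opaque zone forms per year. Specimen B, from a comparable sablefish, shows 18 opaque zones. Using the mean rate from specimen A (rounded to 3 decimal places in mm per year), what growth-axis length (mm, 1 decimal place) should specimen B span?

2.6 mm

Specimen A: correcting the raw count gives 43 + 2 = 45 true opaque zones.
A: Mean rate = 6.5 mm / 45 years ≈ 0.144 mm/yr.
Length of B = 0.144 × 18 = 2.6 mm.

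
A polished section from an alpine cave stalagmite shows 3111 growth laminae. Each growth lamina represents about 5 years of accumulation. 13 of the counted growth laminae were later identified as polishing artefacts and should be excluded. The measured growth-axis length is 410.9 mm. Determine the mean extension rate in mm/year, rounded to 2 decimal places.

0.03 mm/year

Adjusted count: 3111 − 13 = 3098 growth laminae.
Multiplying by 5 years per growth lamina: 3098 × 5 = 15490 years.
Extension rate ≈ 410.9 / 15490 = 0.03 mm/year.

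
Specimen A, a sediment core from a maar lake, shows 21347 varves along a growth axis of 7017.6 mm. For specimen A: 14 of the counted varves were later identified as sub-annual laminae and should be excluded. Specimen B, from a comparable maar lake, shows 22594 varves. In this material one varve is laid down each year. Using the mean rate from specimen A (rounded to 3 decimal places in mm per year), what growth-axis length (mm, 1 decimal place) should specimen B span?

Specimen A: true varve count = 21347 − 14 = 21333.
A: Mean rate = 7017.6 mm / 21333 years ≈ 0.329 mm/year.
Length of B = 0.329 × 22594 = 7433.4 mm.

7433.4 mm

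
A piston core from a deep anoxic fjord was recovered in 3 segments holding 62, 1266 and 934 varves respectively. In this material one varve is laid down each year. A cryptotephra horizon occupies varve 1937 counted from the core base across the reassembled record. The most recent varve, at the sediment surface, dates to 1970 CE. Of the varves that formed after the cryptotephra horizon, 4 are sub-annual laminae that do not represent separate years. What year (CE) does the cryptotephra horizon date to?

1649 CE

Total varves = 62 + 1266 + 934 = 2262.
The cryptotephra horizon sits at varve 1937 from the core base, so 2262 − 1937 = 325 varves formed after it.
Removing the 4 false varves leaves 325 − 4 = 321 true varves beyond the cryptotephra horizon.
The varve at the sediment surface is 1970 CE, so the cryptotephra horizon dates to 1970 − 321 = 1649 CE.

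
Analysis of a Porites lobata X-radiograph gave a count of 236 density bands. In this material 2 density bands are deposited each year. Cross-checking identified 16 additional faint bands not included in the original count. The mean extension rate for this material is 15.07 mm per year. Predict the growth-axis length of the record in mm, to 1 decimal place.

After corrections the count is 236 + 16 = 252 density bands.
With 2 density bands per year, 252 / 2 = 126 years.
126 years at 15.07 mm/year gives 15.07 × 126 = 1898.8 mm.

1898.8 mm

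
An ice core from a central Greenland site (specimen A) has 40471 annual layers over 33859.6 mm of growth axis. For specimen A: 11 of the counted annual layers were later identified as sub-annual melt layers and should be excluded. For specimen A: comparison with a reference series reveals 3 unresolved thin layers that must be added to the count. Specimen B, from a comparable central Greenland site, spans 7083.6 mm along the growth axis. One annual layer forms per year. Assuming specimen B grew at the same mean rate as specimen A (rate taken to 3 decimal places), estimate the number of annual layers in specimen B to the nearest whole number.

8463 annual layers

Specimen A: after corrections the count is 40471 − 11 + 3 = 40463 annual layers.
A: Extension rate ≈ 33859.6 / 40463 = 0.837 mm per year.
Specimen B: 7083.6 mm / 0.837 mm per year = 8463.08 years ≈ 8463 annual layers.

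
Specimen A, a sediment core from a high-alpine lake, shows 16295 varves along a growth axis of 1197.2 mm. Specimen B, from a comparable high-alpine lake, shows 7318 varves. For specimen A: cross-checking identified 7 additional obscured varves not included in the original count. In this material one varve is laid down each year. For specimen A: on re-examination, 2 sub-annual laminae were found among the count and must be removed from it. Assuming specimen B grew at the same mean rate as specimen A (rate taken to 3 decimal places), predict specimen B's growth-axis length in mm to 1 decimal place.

Specimen A: after corrections the count is 16295 − 2 + 7 = 16300 varves.
A: Mean rate = 1197.2 mm / 16300 years ≈ 0.073 mm/year.
For B, 0.073 mm/year × 7318 years = 534.2 mm.

534.2 mm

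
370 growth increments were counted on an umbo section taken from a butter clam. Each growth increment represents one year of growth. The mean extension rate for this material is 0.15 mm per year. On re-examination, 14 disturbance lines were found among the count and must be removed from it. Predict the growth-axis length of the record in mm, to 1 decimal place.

53.4 mm

Adjusted count: 370 − 14 = 356 growth increments.
Predicted length = 0.15 mm/year × 356 years = 53.4 mm.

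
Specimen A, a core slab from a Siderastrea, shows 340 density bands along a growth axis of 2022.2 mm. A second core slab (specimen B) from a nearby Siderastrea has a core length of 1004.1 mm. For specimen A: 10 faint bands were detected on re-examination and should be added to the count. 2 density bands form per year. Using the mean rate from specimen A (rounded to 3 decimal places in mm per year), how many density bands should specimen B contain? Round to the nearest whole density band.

Specimen A: true density band count = 340 + 10 = 350.
Specimen A: with 2 density bands per year, 350 / 2 = 175 years.
A: Mean rate = 2022.2 mm / 175 years ≈ 11.555 mm/yr.
B spans 1004.1 / 11.555 = 86.90 years; at 2 density bands per year that is 86.90 × 2 ≈ 174 density bands.

174 density bands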